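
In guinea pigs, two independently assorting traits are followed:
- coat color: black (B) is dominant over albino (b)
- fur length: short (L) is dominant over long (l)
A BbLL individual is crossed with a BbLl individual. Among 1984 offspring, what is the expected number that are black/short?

Dihybrid cross BbLL × BbLl — consider each gene separately:
coat color: Bb × Bb → 1 BB, 2 Bb, 1 bb → 3 B_ : 1 bb (out of 4)
fur length: LL × Ll → 2 LL, 2 Ll → 4 L_ (out of 4)
Combine (counts out of 4 × 4 = 16): black/short (B_L_) = 3×4 = 12; albino/short (bbL_) = 1×4 = 4
Phenotype counts (out of 16): 12 black/short, 4 albino/short
black/short: 12 out of 16 → fraction 3/4
Expected count = 3/4 × 1984 = 1488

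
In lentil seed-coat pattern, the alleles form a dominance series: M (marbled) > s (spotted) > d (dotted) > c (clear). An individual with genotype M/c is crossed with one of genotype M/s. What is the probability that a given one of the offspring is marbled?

Cross: M/c × M/s
Allele dominance: M > s > d > c
Offspring genotypes: 1 M/M, 1 M/s, 1 M/c, 1 s/c
Phenotype counts: 3 marbled, 1 spotted
marbled: 3 out of 4
Probability: 3/4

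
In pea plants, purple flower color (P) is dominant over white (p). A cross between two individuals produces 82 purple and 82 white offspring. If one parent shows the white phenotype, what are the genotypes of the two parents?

Observed offspring: 82 purple, 82 white
The observed ratio simplifies to 1:1. One parent shows white, so its genotype must be pp. A 1:1 offspring split requires the other parent to be heterozygous (Pp).
Parent genotypes: pp × Pp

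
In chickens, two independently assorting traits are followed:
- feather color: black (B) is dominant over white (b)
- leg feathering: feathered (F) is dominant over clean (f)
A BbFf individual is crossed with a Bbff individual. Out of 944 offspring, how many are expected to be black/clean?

Dihybrid cross BbFf × Bbff — consider each gene separately:
feather color: Bb × Bb → 1 BB, 2 Bb, 1 bb → 3 B_ : 1 bb (out of 4)
leg feathering: Ff × ff → 2 Ff, 2 ff → 2 F_ : 2 ff (out of 4)
Combine (counts out of 4 × 4 = 16): black/feathered (B_F_) = 3×2 = 6; black/clean (B_ff) = 3×2 = 6; white/feathered (bbF_) = 1×2 = 2; white/clean (bbff) = 1×2 = 2
Phenotype counts (out of 16): 6 black/feathered, 6 black/clean, 2 white/feathered, 2 white/clean
black/clean: 6 out of 16 → fraction 3/8
Expected count = 3/8 × 944 = 354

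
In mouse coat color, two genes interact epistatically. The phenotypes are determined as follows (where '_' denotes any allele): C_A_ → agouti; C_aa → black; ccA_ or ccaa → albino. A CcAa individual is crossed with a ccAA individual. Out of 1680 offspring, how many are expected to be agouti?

Cross: CcAa × ccAA — consider each gene separately:
C gene: Cc × cc → 2 Cc, 2 cc → 2 C_ : 2 cc (out of 4)
A gene: Aa × AA → 2 AA, 2 Aa → 4 A_ (out of 4)
Genotype classes (out of 4 × 4 = 16): C_A_ = 2×4 = 8; ccA_ = 2×4 = 8
Apply the phenotype rules: C_A_ (8) → agouti; ccA_ (8) → albino
Phenotype counts (out of 16): 8 agouti, 8 albino
agouti: 8 out of 16 → fraction 1/2
Expected count = 1/2 × 1680 = 840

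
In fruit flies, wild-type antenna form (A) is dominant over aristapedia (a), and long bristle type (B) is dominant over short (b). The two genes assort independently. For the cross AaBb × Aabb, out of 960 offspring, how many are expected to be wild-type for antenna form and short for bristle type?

Dihybrid cross AaBb × Aabb — consider each gene separately:
antenna form: Aa × Aa → 1 AA, 2 Aa, 1 aa → 3 A_ : 1 aa (out of 4)
bristle type: Bb × bb → 2 Bb, 2 bb → 2 B_ : 2 bb (out of 4)
Looking for: wild-type (A_) and short (bb)
P(wild-type) = 3/4, P(short) = 2/4
P(both) = 3/4 × 2/4 = 6/16 = 3/8
Expected count = 3/8 × 960 = 360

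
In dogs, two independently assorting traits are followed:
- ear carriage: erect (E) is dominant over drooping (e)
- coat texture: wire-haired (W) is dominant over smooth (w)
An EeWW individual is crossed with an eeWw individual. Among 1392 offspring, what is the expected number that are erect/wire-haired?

Dihybrid cross EeWW × eeWw — consider each gene separately:
ear carriage: Ee × ee → 2 Ee, 2 ee → 2 E_ : 2 ee (out of 4)
coat texture: WW × Ww → 2 WW, 2 Ww → 4 W_ (out of 4)
Combine (counts out of 4 × 4 = 16): erect/wire-haired (E_W_) = 2×4 = 8; drooping/wire-haired (eeW_) = 2×4 = 8
Phenotype counts (out of 16): 8 erect/wire-haired, 8 drooping/wire-haired
erect/wire-haired: 8 out of 16 → fraction 1/2
Expected count = 1/2 × 1392 = 696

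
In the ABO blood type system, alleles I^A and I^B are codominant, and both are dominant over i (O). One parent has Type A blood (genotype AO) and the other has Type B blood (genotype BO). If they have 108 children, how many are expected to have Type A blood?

Cross: AO × BO
Possible offspring genotypes: 1 AB, 1 AO, 1 BO, 1 OO
Blood type counts: 1 Type AB, 1 Type A, 1 Type B, 1 Type O
Probability of Type A: 1/4
Expected count = 1/4 × 108 = 27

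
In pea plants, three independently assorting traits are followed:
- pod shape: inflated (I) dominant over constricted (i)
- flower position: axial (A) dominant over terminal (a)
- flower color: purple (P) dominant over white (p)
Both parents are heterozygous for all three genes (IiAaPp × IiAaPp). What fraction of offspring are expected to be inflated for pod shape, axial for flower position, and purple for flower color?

Trihybrid cross: IiAaPp × IiAaPp
Each trait segregates independently with a 3:1 phenotypic ratio, so each gene contributes 3/4 (dominant) or 1/4 (recessive).
Target: inflated (pod shape), axial (flower position), purple (flower color)
Probability = product of independent per-trait probabilities
= 3/4 × 3/4 × 3/4 = 27/64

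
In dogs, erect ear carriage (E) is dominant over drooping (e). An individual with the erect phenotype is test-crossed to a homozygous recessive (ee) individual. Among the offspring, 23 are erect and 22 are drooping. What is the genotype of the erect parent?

Test cross: ? × ee
Offspring: 23 erect, 22 drooping — approximately 1:1.
A 1:1 ratio in a test cross indicates the unknown parent is heterozygous (Ee).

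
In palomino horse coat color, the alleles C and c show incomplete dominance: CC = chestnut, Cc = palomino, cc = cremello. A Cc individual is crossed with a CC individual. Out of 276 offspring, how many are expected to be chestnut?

Punnett square for Cc × CC:
Offspring genotypes: 2 CC, 2 Cc
Phenotype counts: 2 chestnut, 2 palomino
chestnut: 2 out of 4 → fraction 1/2
Expected count = 1/2 × 276 = 138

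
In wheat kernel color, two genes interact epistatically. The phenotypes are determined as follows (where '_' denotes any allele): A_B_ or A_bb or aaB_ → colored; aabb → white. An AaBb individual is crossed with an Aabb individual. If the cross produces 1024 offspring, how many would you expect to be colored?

Cross: AaBb × Aabb — consider each gene separately:
A gene: Aa × Aa → 1 AA, 2 Aa, 1 aa → 3 A_ : 1 aa (out of 4)
B gene: Bb × bb → 2 Bb, 2 bb → 2 B_ : 2 bb (out of 4)
Genotype classes (out of 4 × 4 = 16): A_B_ = 3×2 = 6; A_bb = 3×2 = 6; aaB_ = 1×2 = 2; aabb = 1×2 = 2
Apply the phenotype rules: A_B_ (6) + A_bb (6) + aaB_ (2) → colored; aabb (2) → white
Phenotype counts (out of 16): 14 colored, 2 white
colored: 14 out of 16 → fraction 7/8
Expected count = 7/8 × 1024 = 896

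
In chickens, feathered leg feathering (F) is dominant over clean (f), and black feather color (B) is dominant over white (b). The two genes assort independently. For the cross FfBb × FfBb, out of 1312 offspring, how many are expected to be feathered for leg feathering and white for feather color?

Dihybrid cross FfBb × FfBb — consider each gene separately:
leg feathering: Ff × Ff → 1 FF, 2 Ff, 1 ff → 3 F_ : 1 ff (out of 4)
feather color: Bb × Bb → 1 BB, 2 Bb, 1 bb → 3 B_ : 1 bb (out of 4)
Looking for: feathered (F_) and white (bb)
P(feathered) = 3/4, P(white) = 1/4
P(both) = 3/4 × 1/4 = 3/16
Expected count = 3/16 × 1312 = 246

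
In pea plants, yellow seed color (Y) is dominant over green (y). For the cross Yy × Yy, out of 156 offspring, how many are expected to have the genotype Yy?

Punnett square for Yy × Yy:
Offspring genotypes: 1 YY, 2 Yy, 1 yy
Total offspring: 4
Count with target: 2
Probability: 2/4 = 1/2
Expected count = 1/2 × 156 = 78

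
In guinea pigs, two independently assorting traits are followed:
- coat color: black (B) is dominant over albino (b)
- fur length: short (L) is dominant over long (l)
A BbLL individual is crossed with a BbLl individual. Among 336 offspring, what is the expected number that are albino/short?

Dihybrid cross BbLL × BbLl — consider each gene separately:
coat color: Bb × Bb → 1 BB, 2 Bb, 1 bb → 3 B_ : 1 bb (out of 4)
fur length: LL × Ll → 2 LL, 2 Ll → 4 L_ (out of 4)
Combine (counts out of 4 × 4 = 16): black/short (B_L_) = 3×4 = 12; albino/short (bbL_) = 1×4 = 4
Phenotype counts (out of 16): 12 black/short, 4 albino/short
albino/short: 4 out of 16 → fraction 1/4
Expected count = 1/4 × 336 = 84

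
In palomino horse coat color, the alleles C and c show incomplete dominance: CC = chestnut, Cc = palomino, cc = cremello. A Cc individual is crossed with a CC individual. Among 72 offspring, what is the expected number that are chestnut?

Punnett square for Cc × CC:
Offspring genotypes: 2 CC, 2 Cc
Phenotype counts: 2 chestnut, 2 palomino
chestnut: 2 out of 4 → fraction 1/2
Expected count = 1/2 × 72 = 36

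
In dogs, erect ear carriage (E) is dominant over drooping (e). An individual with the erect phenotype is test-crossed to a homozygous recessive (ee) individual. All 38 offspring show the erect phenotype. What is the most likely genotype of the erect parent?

Test cross: ? × ee
All offspring are erect.
If the unknown parent were heterozygous (Ee), about half of 38 offspring would be drooping; none are. The unknown parent is most likely homozygous dominant (EE).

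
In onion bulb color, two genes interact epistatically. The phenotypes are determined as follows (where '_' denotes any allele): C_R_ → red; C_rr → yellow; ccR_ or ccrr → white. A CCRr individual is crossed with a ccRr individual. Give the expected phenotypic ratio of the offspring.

Cross: CCRr × ccRr — consider each gene separately:
C gene: CC × cc → 4 Cc → 4 C_ (out of 4)
R gene: Rr × Rr → 1 RR, 2 Rr, 1 rr → 3 R_ : 1 rr (out of 4)
Genotype classes (out of 4 × 4 = 16): C_R_ = 4×3 = 12; C_rr = 4×1 = 4
Apply the phenotype rules: C_R_ (12) → red; C_rr (4) → yellow
Phenotype counts (out of 16): 12 red, 4 yellow
Ratio: 3 red : 1 yellow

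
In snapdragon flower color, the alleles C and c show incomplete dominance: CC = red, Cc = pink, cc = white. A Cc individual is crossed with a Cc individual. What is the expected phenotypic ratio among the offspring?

Punnett square for Cc × Cc:
Offspring genotypes: 1 CC, 2 Cc, 1 cc
Phenotype counts: 1 red, 2 pink, 1 white
Ratio: 1 red : 2 pink : 1 white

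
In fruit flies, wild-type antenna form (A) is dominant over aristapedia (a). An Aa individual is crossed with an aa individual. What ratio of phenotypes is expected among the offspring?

Punnett square for Aa × aa:
Offspring genotypes: 2 Aa, 2 aa
wild-type: 2, aristapedia: 2
Ratio: 1:1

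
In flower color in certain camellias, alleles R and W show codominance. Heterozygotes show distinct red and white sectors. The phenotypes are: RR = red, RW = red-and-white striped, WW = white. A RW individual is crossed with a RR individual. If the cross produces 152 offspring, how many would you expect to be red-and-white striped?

Punnett square for RW × RR:
Offspring genotypes: 2 RR, 2 RW
Phenotype counts: 2 red, 2 red-and-white striped
red-and-white striped: 2 out of 4 → fraction 1/2
Expected count = 1/2 × 152 = 76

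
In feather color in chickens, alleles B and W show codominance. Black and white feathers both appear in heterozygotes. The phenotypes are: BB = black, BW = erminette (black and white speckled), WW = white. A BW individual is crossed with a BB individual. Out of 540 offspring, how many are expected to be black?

Punnett square for BW × BB:
Offspring genotypes: 2 BB, 2 BW
Phenotype counts: 2 black, 2 erminette (black and white speckled)
black: 2 out of 4 → fraction 1/2
Expected count = 1/2 × 540 = 270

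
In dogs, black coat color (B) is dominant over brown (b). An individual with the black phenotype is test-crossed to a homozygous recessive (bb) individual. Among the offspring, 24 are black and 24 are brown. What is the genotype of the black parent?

Test cross: ? × bb
Offspring: 24 black, 24 brown — approximately 1:1.
A 1:1 ratio in a test cross indicates the unknown parent is heterozygous (Bb).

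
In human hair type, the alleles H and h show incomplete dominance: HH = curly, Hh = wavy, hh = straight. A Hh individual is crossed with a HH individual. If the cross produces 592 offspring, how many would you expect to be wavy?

Punnett square for Hh × HH:
Offspring genotypes: 2 HH, 2 Hh
Phenotype counts: 2 curly, 2 wavy
wavy: 2 out of 4 → fraction 1/2
Expected count = 1/2 × 592 = 296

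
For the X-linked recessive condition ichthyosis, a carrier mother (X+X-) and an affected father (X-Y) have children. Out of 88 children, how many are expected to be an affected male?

Cross: X+X- × X-Y
Offspring: 1 X+X-, 1 X+Y, 1 X-X-, 1 X-Y
Probability of an affected male: 1/4
Expected count = 1/4 × 88 = 22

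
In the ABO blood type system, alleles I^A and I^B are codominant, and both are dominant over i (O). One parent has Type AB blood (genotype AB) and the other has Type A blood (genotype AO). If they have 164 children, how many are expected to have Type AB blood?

Cross: AB × AO
Possible offspring genotypes: 1 AA, 1 AO, 1 AB, 1 BO
Blood type counts: 2 Type A, 1 Type AB, 1 Type B
Probability of Type AB: 1/4
Expected count = 1/4 × 164 = 41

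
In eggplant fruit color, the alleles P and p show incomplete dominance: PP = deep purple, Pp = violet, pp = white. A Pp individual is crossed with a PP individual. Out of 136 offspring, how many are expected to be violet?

Punnett square for Pp × PP:
Offspring genotypes: 2 PP, 2 Pp
Phenotype counts: 2 deep purple, 2 violet
violet: 2 out of 4 → fraction 1/2
Expected count = 1/2 × 136 = 68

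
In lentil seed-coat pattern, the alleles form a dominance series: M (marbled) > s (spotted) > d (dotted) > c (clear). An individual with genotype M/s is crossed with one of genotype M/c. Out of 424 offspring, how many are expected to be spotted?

Cross: M/s × M/c
Allele dominance: M > s > d > c
Offspring genotypes: 1 M/M, 1 M/c, 1 M/s, 1 s/c
Phenotype counts: 3 marbled, 1 spotted
spotted: 1 out of 4 → fraction 1/4
Expected count = 1/4 × 424 = 106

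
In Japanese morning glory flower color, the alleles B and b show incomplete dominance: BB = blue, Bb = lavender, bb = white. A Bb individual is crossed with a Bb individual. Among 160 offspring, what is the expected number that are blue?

Punnett square for Bb × Bb:
Offspring genotypes: 1 BB, 2 Bb, 1 bb
Phenotype counts: 1 blue, 2 lavender, 1 white
blue: 1 out of 4 → fraction 1/4
Expected count = 1/4 × 160 = 40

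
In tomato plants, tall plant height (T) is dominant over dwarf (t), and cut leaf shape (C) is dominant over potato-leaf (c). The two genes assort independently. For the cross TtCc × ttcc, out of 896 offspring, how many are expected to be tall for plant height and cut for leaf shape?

Dihybrid cross TtCc × ttcc — consider each gene separately:
plant height: Tt × tt → 2 Tt, 2 tt → 2 T_ : 2 tt (out of 4)
leaf shape: Cc × cc → 2 Cc, 2 cc → 2 C_ : 2 cc (out of 4)
Looking for: tall (T_) and cut (C_)
P(tall) = 2/4, P(cut) = 2/4
P(both) = 2/4 × 2/4 = 4/16 = 1/4
Expected count = 1/4 × 896 = 224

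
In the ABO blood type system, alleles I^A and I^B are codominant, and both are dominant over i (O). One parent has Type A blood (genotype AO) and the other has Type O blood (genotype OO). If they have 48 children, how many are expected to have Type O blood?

Cross: AO × OO
Possible offspring genotypes: 2 AO, 2 OO
Blood type counts: 2 Type A, 2 Type O
Probability of Type O: 2/4 = 1/2
Expected count = 1/2 × 48 = 24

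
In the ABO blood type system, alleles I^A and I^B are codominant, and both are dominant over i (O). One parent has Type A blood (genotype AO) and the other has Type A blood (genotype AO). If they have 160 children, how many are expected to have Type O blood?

Cross: AO × AO
Possible offspring genotypes: 1 AA, 2 AO, 1 OO
Blood type counts: 3 Type A, 1 Type O
Probability of Type O: 1/4
Expected count = 1/4 × 160 = 40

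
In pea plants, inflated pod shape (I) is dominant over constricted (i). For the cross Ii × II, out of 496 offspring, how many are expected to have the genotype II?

Punnett square for Ii × II:
Offspring genotypes: 2 II, 2 Ii
Total offspring: 4
Count with target: 2
Probability: 2/4 = 1/2
Expected count = 1/2 × 496 = 248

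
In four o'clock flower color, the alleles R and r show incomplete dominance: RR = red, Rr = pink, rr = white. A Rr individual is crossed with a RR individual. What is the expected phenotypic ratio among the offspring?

Punnett square for Rr × RR:
Offspring genotypes: 2 RR, 2 Rr
Phenotype counts: 2 red, 2 pink
Ratio: 1 red : 1 pink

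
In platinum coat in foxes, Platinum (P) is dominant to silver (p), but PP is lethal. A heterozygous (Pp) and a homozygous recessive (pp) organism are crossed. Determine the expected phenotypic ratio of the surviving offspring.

Cross: Pp × pp
Punnett square offspring (before lethality): 2 Pp, 2 pp
No PP offspring are produced in this cross.
Ratio: 1 platinum : 1 silver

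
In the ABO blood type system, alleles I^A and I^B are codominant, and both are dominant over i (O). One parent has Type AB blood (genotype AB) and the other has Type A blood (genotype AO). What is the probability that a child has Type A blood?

Cross: AB × AO
Possible offspring genotypes: 1 AA, 1 AO, 1 AB, 1 BO
Blood type counts: 2 Type A, 1 Type AB, 1 Type B
Probability of Type A: 2/4 = 1/2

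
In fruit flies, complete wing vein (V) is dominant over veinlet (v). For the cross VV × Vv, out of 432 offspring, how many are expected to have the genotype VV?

Punnett square for VV × Vv:
Offspring genotypes: 2 VV, 2 Vv
Total offspring: 4
Count with target: 2
Probability: 2/4 = 1/2
Expected count = 1/2 × 432 = 216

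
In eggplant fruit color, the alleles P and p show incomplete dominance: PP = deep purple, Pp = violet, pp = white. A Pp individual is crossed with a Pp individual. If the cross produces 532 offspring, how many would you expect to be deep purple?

Punnett square for Pp × Pp:
Offspring genotypes: 1 PP, 2 Pp, 1 pp
Phenotype counts: 1 deep purple, 2 violet, 1 white
deep purple: 1 out of 4 → fraction 1/4
Expected count = 1/4 × 532 = 133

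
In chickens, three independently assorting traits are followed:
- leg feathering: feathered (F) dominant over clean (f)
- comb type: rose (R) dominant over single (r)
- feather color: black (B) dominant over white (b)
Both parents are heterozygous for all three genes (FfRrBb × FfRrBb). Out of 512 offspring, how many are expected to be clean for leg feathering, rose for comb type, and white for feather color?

Trihybrid cross: FfRrBb × FfRrBb
Each trait segregates independently with a 3:1 phenotypic ratio, so each gene contributes 3/4 (dominant) or 1/4 (recessive).
Target: clean (leg feathering), rose (comb type), white (feather color)
Probability = product of independent per-trait probabilities
= 1/4 × 3/4 × 1/4 = 3/64
Expected count = 3/64 × 512 = 24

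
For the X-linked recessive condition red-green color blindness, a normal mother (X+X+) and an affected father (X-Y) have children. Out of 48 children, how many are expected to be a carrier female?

Cross: X+X+ × X-Y
Offspring: 2 X+X-, 2 X+Y
Probability of a carrier female: 2/4 = 1/2
Expected count = 1/2 × 48 = 24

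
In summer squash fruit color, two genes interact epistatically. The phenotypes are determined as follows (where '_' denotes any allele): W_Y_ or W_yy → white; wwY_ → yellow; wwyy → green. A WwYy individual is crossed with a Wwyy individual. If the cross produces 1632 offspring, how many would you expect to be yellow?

Cross: WwYy × Wwyy — consider each gene separately:
W gene: Ww × Ww → 1 WW, 2 Ww, 1 ww → 3 W_ : 1 ww (out of 4)
Y gene: Yy × yy → 2 Yy, 2 yy → 2 Y_ : 2 yy (out of 4)
Genotype classes (out of 4 × 4 = 16): W_Y_ = 3×2 = 6; W_yy = 3×2 = 6; wwY_ = 1×2 = 2; wwyy = 1×2 = 2
Apply the phenotype rules: W_Y_ (6) + W_yy (6) → white; wwY_ (2) → yellow; wwyy (2) → green
Phenotype counts (out of 16): 12 white, 2 yellow, 2 green
yellow: 2 out of 16 → fraction 1/8
Expected count = 1/8 × 1632 = 204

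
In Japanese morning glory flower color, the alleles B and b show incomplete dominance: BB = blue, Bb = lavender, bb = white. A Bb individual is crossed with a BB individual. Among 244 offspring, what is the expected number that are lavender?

Punnett square for Bb × BB:
Offspring genotypes: 2 BB, 2 Bb
Phenotype counts: 2 blue, 2 lavender
lavender: 2 out of 4 → fraction 1/2
Expected count = 1/2 × 244 = 122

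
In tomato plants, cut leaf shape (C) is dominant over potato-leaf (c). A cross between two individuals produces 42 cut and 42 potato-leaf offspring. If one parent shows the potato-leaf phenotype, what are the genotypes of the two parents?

Observed offspring: 42 cut, 42 potato-leaf
The observed ratio simplifies to 1:1. One parent shows potato-leaf, so its genotype must be cc. A 1:1 offspring split requires the other parent to be heterozygous (Cc).
Parent genotypes: cc × Cc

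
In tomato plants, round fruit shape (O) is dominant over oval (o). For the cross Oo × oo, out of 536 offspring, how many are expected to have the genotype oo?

Punnett square for Oo × oo:
Offspring genotypes: 2 Oo, 2 oo
Total offspring: 4
Count with target: 2
Probability: 2/4 = 1/2
Expected count = 1/2 × 536 = 268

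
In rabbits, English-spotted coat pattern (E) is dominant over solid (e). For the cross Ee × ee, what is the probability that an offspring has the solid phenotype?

Punnett square for Ee × ee:
Offspring genotypes: 2 Ee, 2 ee
Total offspring: 4
Count with target: 2
Probability: 2/4 = 1/2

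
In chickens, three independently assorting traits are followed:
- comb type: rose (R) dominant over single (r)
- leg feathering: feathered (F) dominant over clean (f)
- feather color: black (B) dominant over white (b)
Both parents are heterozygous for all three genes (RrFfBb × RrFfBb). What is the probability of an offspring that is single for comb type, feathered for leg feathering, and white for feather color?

Trihybrid cross: RrFfBb × RrFfBb
Each trait segregates independently with a 3:1 phenotypic ratio, so each gene contributes 3/4 (dominant) or 1/4 (recessive).
Target: single (comb type), feathered (leg feathering), white (feather color)
Probability = product of independent per-trait probabilities
= 1/4 × 3/4 × 1/4 = 3/64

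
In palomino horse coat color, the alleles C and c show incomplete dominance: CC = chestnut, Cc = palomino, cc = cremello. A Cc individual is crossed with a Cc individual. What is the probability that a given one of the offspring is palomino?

Punnett square for Cc × Cc:
Offspring genotypes: 1 CC, 2 Cc, 1 cc
Phenotype counts: 1 chestnut, 2 palomino, 1 cremello
palomino: 2 out of 4
Probability: 2/4 = 1/2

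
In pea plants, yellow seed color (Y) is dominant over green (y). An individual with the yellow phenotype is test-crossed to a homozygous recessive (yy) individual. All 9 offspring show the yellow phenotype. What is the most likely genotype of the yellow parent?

Test cross: ? × yy
All offspring are yellow.
If the unknown parent were heterozygous (Yy), about half of 9 offspring would be green; none are. The unknown parent is most likely homozygous dominant (YY).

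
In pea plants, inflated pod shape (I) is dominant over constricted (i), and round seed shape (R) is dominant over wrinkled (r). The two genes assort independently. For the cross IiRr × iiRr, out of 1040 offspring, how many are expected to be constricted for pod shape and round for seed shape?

Dihybrid cross IiRr × iiRr — consider each gene separately:
pod shape: Ii × ii → 2 Ii, 2 ii → 2 I_ : 2 ii (out of 4)
seed shape: Rr × Rr → 1 RR, 2 Rr, 1 rr → 3 R_ : 1 rr (out of 4)
Looking for: constricted (ii) and round (R_)
P(constricted) = 2/4, P(round) = 3/4
P(both) = 2/4 × 3/4 = 6/16 = 3/8
Expected count = 3/8 × 1040 = 390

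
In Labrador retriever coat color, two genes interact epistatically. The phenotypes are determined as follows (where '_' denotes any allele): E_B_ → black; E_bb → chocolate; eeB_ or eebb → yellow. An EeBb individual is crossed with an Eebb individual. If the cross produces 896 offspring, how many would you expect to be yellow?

Cross: EeBb × Eebb — consider each gene separately:
E gene: Ee × Ee → 1 EE, 2 Ee, 1 ee → 3 E_ : 1 ee (out of 4)
B gene: Bb × bb → 2 Bb, 2 bb → 2 B_ : 2 bb (out of 4)
Genotype classes (out of 4 × 4 = 16): E_B_ = 3×2 = 6; E_bb = 3×2 = 6; eeB_ = 1×2 = 2; eebb = 1×2 = 2
Apply the phenotype rules: E_B_ (6) → black; E_bb (6) → chocolate; eeB_ (2) + eebb (2) → yellow
Phenotype counts (out of 16): 6 black, 6 chocolate, 4 yellow
yellow: 4 out of 16 → fraction 1/4
Expected count = 1/4 × 896 = 224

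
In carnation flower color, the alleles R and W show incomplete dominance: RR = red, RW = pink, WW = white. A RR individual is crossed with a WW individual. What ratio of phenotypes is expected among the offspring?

Punnett square for RR × WW:
Offspring genotypes: 4 RW
Phenotype counts: 4 pink
Ratio: all pink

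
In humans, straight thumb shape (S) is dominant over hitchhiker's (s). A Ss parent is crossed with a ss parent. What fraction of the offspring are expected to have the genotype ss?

Punnett square for Ss × ss:
Offspring genotypes: 2 Ss, 2 ss
Total offspring: 4
Count with target: 2
Probability: 2/4 = 1/2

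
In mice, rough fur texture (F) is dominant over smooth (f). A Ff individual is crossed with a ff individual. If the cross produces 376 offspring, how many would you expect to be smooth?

Punnett square for Ff × ff:
Offspring genotypes: 2 Ff, 2 ff
rough: 2, smooth: 2
smooth: 2 out of 4 → fraction 1/2
Expected count = 1/2 × 376 = 188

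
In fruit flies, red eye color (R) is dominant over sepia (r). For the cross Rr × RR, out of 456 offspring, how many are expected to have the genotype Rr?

Punnett square for Rr × RR:
Offspring genotypes: 2 RR, 2 Rr
Total offspring: 4
Count with target: 2
Probability: 2/4 = 1/2
Expected count = 1/2 × 456 = 228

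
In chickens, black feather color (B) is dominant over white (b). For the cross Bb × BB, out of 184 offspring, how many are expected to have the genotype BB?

Punnett square for Bb × BB:
Offspring genotypes: 2 BB, 2 Bb
Total offspring: 4
Count with target: 2
Probability: 2/4 = 1/2
Expected count = 1/2 × 184 = 92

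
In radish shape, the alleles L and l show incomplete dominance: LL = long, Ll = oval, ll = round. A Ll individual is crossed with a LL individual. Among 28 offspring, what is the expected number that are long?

Punnett square for Ll × LL:
Offspring genotypes: 2 LL, 2 Ll
Phenotype counts: 2 long, 2 oval
long: 2 out of 4 → fraction 1/2
Expected count = 1/2 × 28 = 14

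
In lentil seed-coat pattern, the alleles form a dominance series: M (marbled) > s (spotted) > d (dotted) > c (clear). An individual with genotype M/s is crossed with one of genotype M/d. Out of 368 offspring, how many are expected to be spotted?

Cross: M/s × M/d
Allele dominance: M > s > d > c
Offspring genotypes: 1 M/M, 1 M/d, 1 M/s, 1 s/d
Phenotype counts: 3 marbled, 1 spotted
spotted: 1 out of 4 → fraction 1/4
Expected count = 1/4 × 368 = 92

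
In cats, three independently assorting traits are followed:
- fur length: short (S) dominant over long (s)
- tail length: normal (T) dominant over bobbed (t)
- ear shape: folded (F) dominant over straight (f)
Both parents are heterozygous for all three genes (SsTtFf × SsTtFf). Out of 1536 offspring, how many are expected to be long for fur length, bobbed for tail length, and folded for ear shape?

Trihybrid cross: SsTtFf × SsTtFf
Each trait segregates independently with a 3:1 phenotypic ratio, so each gene contributes 3/4 (dominant) or 1/4 (recessive).
Target: long (fur length), bobbed (tail length), folded (ear shape)
Probability = product of independent per-trait probabilities
= 1/4 × 1/4 × 3/4 = 3/64
Expected count = 3/64 × 1536 = 72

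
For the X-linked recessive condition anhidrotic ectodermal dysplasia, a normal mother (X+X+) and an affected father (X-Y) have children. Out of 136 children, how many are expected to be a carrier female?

Cross: X+X+ × X-Y
Offspring: 2 X+X-, 2 X+Y
Probability of a carrier female: 2/4 = 1/2
Expected count = 1/2 × 136 = 68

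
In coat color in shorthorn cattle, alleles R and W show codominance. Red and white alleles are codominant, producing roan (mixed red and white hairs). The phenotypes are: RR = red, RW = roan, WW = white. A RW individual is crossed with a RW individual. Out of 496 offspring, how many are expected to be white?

Punnett square for RW × RW:
Offspring genotypes: 1 RR, 2 RW, 1 WW
Phenotype counts: 1 red, 2 roan, 1 white
white: 1 out of 4 → fraction 1/4
Expected count = 1/4 × 496 = 124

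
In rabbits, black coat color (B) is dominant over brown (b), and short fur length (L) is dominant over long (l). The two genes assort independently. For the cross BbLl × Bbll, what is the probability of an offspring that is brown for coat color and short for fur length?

Dihybrid cross BbLl × Bbll — consider each gene separately:
coat color: Bb × Bb → 1 BB, 2 Bb, 1 bb → 3 B_ : 1 bb (out of 4)
fur length: Ll × ll → 2 Ll, 2 ll → 2 L_ : 2 ll (out of 4)
Looking for: brown (bb) and short (L_)
P(brown) = 1/4, P(short) = 2/4
P(both) = 1/4 × 2/4 = 2/16 = 1/8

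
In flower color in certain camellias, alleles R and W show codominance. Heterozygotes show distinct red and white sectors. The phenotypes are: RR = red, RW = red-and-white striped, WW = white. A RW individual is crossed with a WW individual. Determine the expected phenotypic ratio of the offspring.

Punnett square for RW × WW:
Offspring genotypes: 2 RW, 2 WW
Phenotype counts: 2 red-and-white striped, 2 white
Ratio: 1 red-and-white striped : 1 white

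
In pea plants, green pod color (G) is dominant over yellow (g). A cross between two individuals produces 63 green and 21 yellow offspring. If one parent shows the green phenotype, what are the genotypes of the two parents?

Observed offspring: 63 green, 21 yellow
The observed ratio simplifies to 3:1. Yellow (gg) offspring appear, so each parent must contribute one g allele. The parent stated to show green carries G, so it is Gg. The other parent is then either Gg or gg: Gg × gg would give a 1:1 split, whereas Gg × Gg gives 3:1 — matching the data. So both parents are heterozygous (Gg × Gg).
Parent genotypes: Gg × Gg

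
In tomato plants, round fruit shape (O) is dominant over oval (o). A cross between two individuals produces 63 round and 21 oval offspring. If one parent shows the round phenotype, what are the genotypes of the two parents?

Observed offspring: 63 round, 21 oval
The observed ratio simplifies to 3:1. Oval (oo) offspring appear, so each parent must contribute one o allele. The parent stated to show round carries O, so it is Oo. The other parent is then either Oo or oo: Oo × oo would give a 1:1 split, whereas Oo × Oo gives 3:1 — matching the data. So both parents are heterozygous (Oo × Oo).
Parent genotypes: Oo × Oo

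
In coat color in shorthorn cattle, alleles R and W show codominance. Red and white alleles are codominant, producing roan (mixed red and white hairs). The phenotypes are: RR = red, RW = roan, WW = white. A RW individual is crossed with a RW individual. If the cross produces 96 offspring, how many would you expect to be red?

Punnett square for RW × RW:
Offspring genotypes: 1 RR, 2 RW, 1 WW
Phenotype counts: 1 red, 2 roan, 1 white
red: 1 out of 4 → fraction 1/4
Expected count = 1/4 × 96 = 24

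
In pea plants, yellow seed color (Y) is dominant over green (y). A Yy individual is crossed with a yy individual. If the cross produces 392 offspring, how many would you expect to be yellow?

Punnett square for Yy × yy:
Offspring genotypes: 2 Yy, 2 yy
yellow: 2, green: 2
yellow: 2 out of 4 → fraction 1/2
Expected count = 1/2 × 392 = 196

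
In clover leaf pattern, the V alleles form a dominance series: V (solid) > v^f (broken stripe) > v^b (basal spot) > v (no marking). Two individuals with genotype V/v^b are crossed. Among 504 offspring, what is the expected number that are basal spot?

Cross: V/v^b × V/v^b
Allele dominance: V > v^f > v^b > v
Offspring genotypes: 1 V/V, 2 V/v^b, 1 v^b/v^b
Phenotype counts: 3 solid, 1 basal spot
basal spot: 1 out of 4 → fraction 1/4
Expected count = 1/4 × 504 = 126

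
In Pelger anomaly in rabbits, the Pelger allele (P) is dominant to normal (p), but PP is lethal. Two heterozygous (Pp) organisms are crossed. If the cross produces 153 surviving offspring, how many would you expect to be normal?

Cross: Pp × Pp
Punnett square offspring (before lethality): 1 PP, 2 Pp, 1 pp
The PP genotype is lethal (embryos die); surviving offspring: 2 Pp, 1 pp
normal: 1 out of 3 → fraction 1/3
Expected count = 1/3 × 153 = 51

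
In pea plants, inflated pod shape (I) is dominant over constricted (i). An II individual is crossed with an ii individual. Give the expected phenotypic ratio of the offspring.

Punnett square for II × ii:
Offspring genotypes: 4 Ii
inflated: 4, constricted: 0
Ratio: all inflated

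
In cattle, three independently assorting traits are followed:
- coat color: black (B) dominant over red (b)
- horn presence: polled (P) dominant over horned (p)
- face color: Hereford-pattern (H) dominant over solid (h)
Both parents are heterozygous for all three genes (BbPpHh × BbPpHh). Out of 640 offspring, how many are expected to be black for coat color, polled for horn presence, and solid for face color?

Trihybrid cross: BbPpHh × BbPpHh
Each trait segregates independently with a 3:1 phenotypic ratio, so each gene contributes 3/4 (dominant) or 1/4 (recessive).
Target: black (coat color), polled (horn presence), solid (face color)
Probability = product of independent per-trait probabilities
= 3/4 × 3/4 × 1/4 = 9/64
Expected count = 9/64 × 640 = 90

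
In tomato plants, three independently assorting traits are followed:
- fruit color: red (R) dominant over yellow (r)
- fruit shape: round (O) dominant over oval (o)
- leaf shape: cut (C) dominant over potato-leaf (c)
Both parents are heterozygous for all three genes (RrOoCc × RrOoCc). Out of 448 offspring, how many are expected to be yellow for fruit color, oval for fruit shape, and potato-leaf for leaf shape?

Trihybrid cross: RrOoCc × RrOoCc
Each trait segregates independently with a 3:1 phenotypic ratio, so each gene contributes 3/4 (dominant) or 1/4 (recessive).
Target: yellow (fruit color), oval (fruit shape), potato-leaf (leaf shape)
Probability = product of independent per-trait probabilities
= 1/4 × 1/4 × 1/4 = 1/64
Expected count = 1/64 × 448 = 7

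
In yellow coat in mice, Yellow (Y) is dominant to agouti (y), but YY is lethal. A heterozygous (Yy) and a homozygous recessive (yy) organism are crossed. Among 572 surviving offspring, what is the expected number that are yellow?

Cross: Yy × yy
Punnett square offspring (before lethality): 2 Yy, 2 yy
No YY offspring are produced in this cross.
yellow: 2 out of 4 → fraction 1/2
Expected count = 1/2 × 572 = 286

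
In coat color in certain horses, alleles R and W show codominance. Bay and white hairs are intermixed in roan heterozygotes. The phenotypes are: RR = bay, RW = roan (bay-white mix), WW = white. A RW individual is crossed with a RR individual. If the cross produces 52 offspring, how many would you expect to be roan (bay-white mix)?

Punnett square for RW × RR:
Offspring genotypes: 2 RR, 2 RW
Phenotype counts: 2 bay, 2 roan (bay-white mix)
roan (bay-white mix): 2 out of 4 → fraction 1/2
Expected count = 1/2 × 52 = 26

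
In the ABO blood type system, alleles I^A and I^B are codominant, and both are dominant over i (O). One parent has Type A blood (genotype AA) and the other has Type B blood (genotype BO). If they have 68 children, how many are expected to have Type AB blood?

Cross: AA × BO
Possible offspring genotypes: 2 AB, 2 AO
Blood type counts: 2 Type AB, 2 Type A
Probability of Type AB: 2/4 = 1/2
Expected count = 1/2 × 68 = 34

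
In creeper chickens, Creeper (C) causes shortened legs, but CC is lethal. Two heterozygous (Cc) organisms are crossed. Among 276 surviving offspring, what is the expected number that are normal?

Cross: Cc × Cc
Punnett square offspring (before lethality): 1 CC, 2 Cc, 1 cc
The CC genotype is lethal (embryos die); surviving offspring: 2 Cc, 1 cc
normal: 1 out of 3 → fraction 1/3
Expected count = 1/3 × 276 = 92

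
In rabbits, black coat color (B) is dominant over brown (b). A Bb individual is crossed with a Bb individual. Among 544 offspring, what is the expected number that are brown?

Punnett square for Bb × Bb:
Offspring genotypes: 1 BB, 2 Bb, 1 bb
black: 3, brown: 1
brown: 1 out of 4 → fraction 1/4
Expected count = 1/4 × 544 = 136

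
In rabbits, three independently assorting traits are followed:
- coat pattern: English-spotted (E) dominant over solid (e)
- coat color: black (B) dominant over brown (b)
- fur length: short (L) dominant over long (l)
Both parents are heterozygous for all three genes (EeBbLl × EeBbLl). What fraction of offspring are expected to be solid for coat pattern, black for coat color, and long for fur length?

Trihybrid cross: EeBbLl × EeBbLl
Each trait segregates independently with a 3:1 phenotypic ratio, so each gene contributes 3/4 (dominant) or 1/4 (recessive).
Target: solid (coat pattern), black (coat color), long (fur length)
Probability = product of independent per-trait probabilities
= 1/4 × 3/4 × 1/4 = 3/64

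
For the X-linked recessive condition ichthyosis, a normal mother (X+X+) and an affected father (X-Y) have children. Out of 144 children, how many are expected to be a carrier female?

Cross: X+X+ × X-Y
Offspring: 2 X+X-, 2 X+Y
Probability of a carrier female: 2/4 = 1/2
Expected count = 1/2 × 144 = 72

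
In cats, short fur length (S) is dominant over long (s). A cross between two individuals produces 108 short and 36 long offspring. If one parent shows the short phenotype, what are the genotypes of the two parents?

Observed offspring: 108 short, 36 long
The observed ratio simplifies to 3:1. Long (ss) offspring appear, so each parent must contribute one s allele. The parent stated to show short carries S, so it is Ss. The other parent is then either Ss or ss: Ss × ss would give a 1:1 split, whereas Ss × Ss gives 3:1 — matching the data. So both parents are heterozygous (Ss × Ss).
Parent genotypes: Ss × Ss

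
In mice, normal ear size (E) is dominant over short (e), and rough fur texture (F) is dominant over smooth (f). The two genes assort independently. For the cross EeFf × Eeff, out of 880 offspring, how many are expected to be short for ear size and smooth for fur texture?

Dihybrid cross EeFf × Eeff — consider each gene separately:
ear size: Ee × Ee → 1 EE, 2 Ee, 1 ee → 3 E_ : 1 ee (out of 4)
fur texture: Ff × ff → 2 Ff, 2 ff → 2 F_ : 2 ff (out of 4)
Looking for: short (ee) and smooth (ff)
P(short) = 1/4, P(smooth) = 2/4
P(both) = 1/4 × 2/4 = 2/16 = 1/8
Expected count = 1/8 × 880 = 110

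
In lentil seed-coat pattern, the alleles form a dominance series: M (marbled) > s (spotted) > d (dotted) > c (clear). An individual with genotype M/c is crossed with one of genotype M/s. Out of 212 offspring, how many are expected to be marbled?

Cross: M/c × M/s
Allele dominance: M > s > d > c
Offspring genotypes: 1 M/M, 1 M/s, 1 M/c, 1 s/c
Phenotype counts: 3 marbled, 1 spotted
marbled: 3 out of 4 → fraction 3/4
Expected count = 3/4 × 212 = 159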